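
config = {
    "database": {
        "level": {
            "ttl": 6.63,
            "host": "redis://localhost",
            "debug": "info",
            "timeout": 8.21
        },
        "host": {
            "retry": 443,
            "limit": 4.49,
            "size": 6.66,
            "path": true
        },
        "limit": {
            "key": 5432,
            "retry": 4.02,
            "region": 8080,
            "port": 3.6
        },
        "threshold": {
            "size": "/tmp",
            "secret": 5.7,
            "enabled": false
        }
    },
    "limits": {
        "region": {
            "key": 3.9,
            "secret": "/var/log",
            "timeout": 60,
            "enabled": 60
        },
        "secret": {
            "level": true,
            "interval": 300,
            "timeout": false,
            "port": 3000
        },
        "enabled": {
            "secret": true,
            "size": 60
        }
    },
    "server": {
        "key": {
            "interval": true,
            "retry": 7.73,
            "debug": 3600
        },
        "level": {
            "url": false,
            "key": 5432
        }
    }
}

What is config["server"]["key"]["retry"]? 7.73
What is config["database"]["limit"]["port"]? 3.6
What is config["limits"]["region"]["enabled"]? 60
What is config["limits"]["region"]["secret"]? "/var/log"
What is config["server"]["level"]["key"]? 5432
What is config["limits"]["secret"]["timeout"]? False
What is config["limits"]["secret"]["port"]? 3000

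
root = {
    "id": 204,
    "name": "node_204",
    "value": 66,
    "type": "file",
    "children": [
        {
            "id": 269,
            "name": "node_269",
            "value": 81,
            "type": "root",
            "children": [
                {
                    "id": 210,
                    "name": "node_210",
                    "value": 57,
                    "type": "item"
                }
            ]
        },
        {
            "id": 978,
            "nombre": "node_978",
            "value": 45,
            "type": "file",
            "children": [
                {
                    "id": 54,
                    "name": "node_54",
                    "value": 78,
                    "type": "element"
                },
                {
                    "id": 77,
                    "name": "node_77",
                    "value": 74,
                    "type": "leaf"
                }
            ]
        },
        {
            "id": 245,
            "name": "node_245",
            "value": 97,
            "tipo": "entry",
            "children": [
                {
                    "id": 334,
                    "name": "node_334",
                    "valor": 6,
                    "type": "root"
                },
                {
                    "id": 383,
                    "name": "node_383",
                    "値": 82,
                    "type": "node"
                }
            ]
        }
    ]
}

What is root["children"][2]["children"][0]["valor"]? 6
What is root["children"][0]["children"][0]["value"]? 57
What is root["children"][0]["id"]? 269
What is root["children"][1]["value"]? 45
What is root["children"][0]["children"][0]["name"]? "node_210"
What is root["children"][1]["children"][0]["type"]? "element"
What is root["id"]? 204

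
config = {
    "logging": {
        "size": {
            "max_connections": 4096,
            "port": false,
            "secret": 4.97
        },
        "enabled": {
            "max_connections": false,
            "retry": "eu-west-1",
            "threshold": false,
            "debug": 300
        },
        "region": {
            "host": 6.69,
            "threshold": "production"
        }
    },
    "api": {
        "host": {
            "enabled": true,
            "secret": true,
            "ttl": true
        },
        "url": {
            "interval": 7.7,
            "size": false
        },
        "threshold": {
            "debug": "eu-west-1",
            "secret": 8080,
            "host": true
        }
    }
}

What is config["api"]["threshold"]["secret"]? 8080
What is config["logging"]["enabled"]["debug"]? 300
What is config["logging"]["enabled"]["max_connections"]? False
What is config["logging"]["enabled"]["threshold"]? False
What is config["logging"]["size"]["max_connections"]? 4096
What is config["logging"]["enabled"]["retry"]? "eu-west-1"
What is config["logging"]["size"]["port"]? False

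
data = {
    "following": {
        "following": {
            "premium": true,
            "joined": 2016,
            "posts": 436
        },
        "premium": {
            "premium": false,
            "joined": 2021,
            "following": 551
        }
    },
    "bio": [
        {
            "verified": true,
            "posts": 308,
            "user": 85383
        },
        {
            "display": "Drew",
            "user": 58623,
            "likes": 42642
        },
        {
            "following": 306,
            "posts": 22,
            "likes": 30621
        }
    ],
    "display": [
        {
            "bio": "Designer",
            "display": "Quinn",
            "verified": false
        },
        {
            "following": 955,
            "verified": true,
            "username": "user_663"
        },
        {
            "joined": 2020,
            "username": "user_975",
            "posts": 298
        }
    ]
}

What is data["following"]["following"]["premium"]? True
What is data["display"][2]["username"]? "user_975"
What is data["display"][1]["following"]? 955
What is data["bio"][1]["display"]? "Drew"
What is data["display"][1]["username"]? "user_663"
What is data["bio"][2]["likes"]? 30621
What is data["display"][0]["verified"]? False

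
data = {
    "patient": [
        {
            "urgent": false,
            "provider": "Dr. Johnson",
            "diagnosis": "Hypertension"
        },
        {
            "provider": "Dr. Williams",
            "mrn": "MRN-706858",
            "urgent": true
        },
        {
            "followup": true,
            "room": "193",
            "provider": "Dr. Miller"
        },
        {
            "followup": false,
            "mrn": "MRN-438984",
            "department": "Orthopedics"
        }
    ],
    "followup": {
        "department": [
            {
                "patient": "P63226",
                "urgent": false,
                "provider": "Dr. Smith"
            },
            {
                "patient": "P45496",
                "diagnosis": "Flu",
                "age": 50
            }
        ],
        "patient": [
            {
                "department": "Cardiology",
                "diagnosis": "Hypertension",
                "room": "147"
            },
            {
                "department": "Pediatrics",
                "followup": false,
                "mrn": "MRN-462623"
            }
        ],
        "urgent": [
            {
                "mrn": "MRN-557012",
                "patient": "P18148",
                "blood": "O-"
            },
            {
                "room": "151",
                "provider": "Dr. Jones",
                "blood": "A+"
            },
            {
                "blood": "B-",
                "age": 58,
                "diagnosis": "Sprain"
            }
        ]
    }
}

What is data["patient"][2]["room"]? "193"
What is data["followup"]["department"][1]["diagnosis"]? "Flu"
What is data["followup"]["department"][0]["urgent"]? False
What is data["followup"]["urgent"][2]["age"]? 58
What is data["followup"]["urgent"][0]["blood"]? "O-"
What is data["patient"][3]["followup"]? False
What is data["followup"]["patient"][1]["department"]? "Pediatrics"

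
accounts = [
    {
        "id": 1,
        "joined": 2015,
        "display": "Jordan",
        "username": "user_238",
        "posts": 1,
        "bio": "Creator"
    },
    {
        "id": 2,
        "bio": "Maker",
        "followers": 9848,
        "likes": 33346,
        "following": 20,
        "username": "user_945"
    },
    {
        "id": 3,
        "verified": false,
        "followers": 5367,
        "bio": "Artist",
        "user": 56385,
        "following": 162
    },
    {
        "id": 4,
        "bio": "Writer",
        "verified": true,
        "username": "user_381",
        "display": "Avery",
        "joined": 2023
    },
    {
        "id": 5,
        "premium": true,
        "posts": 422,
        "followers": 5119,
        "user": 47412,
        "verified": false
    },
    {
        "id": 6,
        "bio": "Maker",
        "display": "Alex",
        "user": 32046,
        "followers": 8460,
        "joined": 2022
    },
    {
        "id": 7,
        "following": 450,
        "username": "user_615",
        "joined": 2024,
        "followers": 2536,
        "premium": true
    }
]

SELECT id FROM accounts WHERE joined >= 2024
[7]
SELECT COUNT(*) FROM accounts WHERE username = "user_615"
1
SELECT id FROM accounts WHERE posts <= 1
[1]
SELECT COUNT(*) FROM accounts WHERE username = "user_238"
1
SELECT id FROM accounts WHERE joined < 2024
[1, 4, 6]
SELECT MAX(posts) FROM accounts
422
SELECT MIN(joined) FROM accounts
2015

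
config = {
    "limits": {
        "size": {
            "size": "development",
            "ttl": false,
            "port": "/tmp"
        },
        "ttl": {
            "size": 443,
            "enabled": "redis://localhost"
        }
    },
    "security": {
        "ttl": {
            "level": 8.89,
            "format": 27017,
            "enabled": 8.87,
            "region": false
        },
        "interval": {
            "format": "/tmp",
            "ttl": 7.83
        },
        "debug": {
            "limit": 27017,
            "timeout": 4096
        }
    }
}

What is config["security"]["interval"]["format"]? "/tmp"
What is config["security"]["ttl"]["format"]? 27017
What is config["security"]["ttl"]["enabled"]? 8.87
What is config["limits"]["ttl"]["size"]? 443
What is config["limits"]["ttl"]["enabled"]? "redis://localhost"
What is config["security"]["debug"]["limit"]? 27017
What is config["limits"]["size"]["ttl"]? False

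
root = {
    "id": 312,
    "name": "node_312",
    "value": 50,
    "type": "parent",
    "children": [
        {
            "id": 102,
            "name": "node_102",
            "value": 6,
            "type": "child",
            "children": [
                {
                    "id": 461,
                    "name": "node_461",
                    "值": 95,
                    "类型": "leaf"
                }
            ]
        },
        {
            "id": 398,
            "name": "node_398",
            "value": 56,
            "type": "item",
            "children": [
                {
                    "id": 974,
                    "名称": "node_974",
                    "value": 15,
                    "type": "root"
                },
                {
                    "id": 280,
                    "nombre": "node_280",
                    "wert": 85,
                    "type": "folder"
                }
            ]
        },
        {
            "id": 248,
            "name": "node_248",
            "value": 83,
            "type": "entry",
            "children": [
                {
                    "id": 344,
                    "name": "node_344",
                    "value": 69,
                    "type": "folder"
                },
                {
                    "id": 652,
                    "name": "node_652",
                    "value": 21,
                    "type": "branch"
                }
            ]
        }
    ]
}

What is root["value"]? 50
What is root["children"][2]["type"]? "entry"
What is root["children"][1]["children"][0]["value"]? 15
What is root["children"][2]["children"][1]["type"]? "branch"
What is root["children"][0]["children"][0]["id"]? 461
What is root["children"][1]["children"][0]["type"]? "root"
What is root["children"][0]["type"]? "child"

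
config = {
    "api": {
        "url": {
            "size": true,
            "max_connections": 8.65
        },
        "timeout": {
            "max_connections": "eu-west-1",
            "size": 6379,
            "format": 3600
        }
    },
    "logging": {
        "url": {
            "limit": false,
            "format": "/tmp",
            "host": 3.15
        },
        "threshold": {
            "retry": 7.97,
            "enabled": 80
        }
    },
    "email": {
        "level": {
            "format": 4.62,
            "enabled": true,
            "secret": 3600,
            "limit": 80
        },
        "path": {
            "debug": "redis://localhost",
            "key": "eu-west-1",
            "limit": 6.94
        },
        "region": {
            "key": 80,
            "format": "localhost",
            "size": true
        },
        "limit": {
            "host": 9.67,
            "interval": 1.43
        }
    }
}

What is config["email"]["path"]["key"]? "eu-west-1"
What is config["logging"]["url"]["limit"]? False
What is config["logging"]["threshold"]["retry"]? 7.97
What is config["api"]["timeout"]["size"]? 6379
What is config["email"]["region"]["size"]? True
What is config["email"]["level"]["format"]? 4.62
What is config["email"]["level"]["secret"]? 3600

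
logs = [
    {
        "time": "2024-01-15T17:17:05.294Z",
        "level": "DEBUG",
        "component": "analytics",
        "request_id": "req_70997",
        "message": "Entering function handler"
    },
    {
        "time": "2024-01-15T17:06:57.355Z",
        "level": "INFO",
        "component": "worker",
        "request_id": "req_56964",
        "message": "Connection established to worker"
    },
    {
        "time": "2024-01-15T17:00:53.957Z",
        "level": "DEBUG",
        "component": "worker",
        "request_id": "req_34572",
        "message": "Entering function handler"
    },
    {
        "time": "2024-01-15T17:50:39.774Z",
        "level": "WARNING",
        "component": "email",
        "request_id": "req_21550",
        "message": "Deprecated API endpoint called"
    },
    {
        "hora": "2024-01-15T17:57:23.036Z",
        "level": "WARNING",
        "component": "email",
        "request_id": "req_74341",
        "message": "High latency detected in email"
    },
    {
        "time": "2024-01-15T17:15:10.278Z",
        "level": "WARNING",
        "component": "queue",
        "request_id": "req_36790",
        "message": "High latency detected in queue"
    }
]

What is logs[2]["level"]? "DEBUG"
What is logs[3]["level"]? "WARNING"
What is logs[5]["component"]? "queue"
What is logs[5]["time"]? "2024-01-15T17:15:10.278Z"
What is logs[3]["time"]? "2024-01-15T17:50:39.774Z"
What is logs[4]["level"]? "WARNING"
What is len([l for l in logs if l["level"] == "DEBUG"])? 2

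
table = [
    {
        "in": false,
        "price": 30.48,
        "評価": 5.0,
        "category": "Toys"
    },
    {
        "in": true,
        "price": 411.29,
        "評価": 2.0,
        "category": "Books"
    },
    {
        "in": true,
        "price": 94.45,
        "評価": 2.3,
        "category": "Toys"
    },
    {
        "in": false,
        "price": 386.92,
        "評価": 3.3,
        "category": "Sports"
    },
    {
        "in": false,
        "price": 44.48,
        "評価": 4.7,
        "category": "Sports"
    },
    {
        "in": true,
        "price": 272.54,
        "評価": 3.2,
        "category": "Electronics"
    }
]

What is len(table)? 6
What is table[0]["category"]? "Toys"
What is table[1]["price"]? 411.29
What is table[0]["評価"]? 5.0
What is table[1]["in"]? True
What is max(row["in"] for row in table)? True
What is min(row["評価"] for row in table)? 2.0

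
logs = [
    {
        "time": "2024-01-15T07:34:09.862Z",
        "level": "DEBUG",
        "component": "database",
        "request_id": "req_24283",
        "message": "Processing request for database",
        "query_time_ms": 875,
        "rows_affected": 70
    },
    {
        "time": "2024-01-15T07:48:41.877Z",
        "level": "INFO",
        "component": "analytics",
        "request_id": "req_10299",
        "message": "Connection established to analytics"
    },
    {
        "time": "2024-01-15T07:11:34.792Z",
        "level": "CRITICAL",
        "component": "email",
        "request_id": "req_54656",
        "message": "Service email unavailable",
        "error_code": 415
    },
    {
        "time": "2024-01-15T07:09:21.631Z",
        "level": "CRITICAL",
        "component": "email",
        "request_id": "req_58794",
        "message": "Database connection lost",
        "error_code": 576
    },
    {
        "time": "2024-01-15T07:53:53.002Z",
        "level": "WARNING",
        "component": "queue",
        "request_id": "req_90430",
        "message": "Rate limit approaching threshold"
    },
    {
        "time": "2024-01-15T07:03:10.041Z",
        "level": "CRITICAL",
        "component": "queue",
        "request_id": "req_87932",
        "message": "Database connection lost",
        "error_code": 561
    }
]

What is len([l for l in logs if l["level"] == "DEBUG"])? 1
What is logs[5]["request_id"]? "req_87932"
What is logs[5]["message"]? "Database connection lost"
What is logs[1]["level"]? "INFO"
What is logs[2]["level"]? "CRITICAL"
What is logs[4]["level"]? "WARNING"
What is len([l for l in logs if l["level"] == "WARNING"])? 1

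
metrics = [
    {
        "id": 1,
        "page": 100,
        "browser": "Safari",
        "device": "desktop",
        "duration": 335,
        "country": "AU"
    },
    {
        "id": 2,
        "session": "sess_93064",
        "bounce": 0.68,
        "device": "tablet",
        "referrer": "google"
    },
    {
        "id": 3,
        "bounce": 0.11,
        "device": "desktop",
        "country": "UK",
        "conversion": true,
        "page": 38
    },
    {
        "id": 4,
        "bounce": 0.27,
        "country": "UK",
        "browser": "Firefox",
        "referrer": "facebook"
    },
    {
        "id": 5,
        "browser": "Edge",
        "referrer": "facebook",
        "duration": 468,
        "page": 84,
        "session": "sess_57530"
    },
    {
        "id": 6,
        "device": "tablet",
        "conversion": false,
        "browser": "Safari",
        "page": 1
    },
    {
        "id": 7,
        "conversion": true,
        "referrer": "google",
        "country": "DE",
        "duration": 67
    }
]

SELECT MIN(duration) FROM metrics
67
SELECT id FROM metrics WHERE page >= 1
[1, 3, 5, 6]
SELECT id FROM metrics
[1, 2, 3, 4, 5, 6, 7]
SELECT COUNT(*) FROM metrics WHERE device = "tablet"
2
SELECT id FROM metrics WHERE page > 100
[]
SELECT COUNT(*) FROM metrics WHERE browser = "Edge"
1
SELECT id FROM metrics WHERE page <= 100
[1, 3, 5, 6]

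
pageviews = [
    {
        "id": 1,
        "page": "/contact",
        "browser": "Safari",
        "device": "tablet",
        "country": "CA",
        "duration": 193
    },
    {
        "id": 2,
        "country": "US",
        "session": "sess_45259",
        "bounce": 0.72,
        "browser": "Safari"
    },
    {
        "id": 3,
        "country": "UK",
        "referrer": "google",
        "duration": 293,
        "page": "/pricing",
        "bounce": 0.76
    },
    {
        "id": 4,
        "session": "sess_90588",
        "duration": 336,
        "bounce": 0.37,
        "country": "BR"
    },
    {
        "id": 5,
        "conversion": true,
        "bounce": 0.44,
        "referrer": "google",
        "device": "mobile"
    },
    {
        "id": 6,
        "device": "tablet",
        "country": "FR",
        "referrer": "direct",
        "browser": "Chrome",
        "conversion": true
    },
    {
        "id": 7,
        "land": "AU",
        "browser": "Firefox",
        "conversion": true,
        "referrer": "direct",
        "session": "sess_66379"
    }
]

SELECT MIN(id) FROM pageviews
1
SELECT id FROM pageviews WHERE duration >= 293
[3, 4]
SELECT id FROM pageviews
[1, 2, 3, 4, 5, 6, 7]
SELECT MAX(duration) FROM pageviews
336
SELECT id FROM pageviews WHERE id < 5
[1, 2, 3, 4]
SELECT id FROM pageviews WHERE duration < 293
[1]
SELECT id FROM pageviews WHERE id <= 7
[1, 2, 3, 4, 5, 6, 7]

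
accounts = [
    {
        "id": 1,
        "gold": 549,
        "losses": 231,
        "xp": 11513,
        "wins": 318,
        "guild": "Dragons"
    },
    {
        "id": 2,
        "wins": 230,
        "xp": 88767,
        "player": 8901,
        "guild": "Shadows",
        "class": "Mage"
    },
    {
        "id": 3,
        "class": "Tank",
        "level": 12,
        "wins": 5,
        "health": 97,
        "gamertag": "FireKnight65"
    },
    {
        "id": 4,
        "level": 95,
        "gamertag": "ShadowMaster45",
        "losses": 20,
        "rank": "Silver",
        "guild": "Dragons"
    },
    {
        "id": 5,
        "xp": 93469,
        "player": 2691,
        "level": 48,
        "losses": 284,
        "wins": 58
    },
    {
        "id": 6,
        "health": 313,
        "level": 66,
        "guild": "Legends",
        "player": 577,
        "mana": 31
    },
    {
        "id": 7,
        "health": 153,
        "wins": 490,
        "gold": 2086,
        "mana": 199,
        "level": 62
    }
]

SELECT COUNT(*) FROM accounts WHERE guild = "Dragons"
2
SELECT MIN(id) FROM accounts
1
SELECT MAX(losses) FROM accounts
284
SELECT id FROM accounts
[1, 2, 3, 4, 5, 6, 7]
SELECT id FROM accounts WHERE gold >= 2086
[7]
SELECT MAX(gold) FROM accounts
2086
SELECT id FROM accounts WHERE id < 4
[1, 2, 3]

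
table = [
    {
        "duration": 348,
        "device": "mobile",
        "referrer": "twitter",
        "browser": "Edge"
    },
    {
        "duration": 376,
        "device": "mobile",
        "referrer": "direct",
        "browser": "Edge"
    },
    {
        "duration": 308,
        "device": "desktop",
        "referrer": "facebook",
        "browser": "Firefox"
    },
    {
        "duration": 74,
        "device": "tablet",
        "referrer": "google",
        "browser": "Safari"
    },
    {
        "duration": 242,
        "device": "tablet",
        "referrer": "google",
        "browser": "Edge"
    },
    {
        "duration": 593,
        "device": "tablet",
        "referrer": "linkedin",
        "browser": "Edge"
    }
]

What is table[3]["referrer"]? "google"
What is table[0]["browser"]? "Edge"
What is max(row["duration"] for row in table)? 593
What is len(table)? 6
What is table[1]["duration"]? 376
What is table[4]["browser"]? "Edge"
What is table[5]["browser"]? "Edge"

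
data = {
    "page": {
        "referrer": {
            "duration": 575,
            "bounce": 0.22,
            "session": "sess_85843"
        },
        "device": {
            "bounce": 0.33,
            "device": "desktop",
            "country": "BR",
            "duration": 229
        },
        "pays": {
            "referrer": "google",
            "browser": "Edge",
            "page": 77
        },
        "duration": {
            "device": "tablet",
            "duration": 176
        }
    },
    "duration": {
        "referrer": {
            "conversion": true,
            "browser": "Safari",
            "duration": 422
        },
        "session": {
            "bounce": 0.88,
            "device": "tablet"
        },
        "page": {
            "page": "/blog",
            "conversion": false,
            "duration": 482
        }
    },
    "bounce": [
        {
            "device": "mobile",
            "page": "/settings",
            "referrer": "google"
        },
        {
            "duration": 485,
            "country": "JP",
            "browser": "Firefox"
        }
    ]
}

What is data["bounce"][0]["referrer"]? "google"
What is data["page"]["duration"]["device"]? "tablet"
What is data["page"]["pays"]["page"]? 77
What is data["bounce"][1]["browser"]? "Firefox"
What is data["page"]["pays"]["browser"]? "Edge"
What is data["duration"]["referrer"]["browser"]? "Safari"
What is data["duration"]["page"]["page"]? "/blog"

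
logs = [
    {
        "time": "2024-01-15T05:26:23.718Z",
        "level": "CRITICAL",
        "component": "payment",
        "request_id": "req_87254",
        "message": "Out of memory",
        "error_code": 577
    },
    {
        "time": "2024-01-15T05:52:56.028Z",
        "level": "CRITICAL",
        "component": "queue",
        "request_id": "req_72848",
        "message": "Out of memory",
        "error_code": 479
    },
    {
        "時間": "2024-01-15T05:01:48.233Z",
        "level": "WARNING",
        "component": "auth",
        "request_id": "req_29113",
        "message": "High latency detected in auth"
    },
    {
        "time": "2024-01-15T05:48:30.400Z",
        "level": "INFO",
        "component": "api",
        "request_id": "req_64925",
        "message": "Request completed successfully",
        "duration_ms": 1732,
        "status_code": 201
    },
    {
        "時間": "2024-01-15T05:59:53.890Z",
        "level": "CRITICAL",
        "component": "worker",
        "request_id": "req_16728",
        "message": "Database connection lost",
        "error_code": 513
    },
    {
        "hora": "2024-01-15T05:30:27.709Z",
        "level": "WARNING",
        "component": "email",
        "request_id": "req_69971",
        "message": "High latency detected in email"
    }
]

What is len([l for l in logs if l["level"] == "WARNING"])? 2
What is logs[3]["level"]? "INFO"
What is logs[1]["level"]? "CRITICAL"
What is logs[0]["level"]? "CRITICAL"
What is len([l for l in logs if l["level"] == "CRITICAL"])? 3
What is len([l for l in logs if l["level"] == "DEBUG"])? 0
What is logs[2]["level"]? "WARNING"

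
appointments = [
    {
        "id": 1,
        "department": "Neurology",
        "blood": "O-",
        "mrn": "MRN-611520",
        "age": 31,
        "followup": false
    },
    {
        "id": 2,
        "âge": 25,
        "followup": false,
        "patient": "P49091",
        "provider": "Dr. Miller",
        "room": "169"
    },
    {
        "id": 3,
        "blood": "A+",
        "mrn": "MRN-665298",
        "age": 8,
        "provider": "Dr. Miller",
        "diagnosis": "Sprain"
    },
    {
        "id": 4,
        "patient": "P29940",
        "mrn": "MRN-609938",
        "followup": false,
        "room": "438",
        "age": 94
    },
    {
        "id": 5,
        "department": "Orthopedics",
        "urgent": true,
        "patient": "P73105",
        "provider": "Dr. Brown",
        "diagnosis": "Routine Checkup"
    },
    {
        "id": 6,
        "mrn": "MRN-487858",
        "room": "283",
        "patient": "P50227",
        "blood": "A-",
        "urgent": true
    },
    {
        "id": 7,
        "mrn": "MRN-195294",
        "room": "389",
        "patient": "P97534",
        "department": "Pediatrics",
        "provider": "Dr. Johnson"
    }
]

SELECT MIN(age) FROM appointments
8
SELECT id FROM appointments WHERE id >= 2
[2, 3, 4, 5, 6, 7]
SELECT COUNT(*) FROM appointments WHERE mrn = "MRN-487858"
1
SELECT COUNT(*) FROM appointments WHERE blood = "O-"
1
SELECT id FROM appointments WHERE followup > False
[]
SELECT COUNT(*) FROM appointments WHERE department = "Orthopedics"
1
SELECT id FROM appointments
[1, 2, 3, 4, 5, 6, 7]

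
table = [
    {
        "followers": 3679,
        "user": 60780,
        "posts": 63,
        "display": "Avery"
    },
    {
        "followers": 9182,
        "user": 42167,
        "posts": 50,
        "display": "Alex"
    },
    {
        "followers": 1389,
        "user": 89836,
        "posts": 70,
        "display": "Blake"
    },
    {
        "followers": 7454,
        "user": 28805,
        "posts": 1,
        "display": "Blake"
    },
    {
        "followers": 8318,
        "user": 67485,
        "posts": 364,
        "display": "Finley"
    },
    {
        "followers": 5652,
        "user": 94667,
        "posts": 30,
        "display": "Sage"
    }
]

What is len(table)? 6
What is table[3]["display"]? "Blake"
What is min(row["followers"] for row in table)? 1389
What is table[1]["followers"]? 9182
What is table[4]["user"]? 67485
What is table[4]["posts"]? 364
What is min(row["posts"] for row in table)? 1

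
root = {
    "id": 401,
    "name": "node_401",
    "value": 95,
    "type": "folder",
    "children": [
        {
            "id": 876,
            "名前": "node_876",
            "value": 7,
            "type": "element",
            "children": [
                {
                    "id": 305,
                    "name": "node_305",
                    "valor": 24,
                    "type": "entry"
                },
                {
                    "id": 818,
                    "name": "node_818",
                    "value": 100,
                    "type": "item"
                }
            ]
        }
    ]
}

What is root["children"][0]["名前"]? "node_876"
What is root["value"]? 95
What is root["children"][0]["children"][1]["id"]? 818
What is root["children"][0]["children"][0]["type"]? "entry"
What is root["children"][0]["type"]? "element"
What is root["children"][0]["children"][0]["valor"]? 24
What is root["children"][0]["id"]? 876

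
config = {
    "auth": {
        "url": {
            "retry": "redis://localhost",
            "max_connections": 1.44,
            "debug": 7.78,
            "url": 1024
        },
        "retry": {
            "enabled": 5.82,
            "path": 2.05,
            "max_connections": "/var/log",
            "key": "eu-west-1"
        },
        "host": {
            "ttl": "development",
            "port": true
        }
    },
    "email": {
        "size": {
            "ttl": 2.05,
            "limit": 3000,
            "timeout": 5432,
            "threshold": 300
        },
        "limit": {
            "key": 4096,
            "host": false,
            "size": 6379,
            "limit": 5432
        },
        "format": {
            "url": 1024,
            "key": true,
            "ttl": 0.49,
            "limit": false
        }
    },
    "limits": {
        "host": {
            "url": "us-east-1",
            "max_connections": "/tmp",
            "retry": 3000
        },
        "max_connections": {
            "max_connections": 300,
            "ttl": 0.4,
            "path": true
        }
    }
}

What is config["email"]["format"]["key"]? True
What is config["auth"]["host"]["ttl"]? "development"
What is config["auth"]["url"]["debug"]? 7.78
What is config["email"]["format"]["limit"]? False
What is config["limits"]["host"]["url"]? "us-east-1"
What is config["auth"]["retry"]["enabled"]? 5.82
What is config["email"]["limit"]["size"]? 6379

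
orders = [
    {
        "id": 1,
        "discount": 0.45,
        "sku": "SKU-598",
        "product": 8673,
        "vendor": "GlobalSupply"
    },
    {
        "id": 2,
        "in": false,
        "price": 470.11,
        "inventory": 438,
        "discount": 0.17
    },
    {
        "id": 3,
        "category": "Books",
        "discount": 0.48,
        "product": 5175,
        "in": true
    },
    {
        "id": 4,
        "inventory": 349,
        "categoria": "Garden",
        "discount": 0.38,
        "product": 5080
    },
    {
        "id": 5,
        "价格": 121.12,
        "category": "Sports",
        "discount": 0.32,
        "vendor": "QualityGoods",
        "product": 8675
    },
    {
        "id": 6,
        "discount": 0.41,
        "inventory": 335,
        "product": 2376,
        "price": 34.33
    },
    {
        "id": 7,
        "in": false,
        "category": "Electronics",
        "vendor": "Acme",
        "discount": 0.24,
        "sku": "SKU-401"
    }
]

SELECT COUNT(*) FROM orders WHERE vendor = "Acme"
1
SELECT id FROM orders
[1, 2, 3, 4, 5, 6, 7]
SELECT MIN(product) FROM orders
2376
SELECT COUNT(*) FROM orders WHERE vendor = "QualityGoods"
1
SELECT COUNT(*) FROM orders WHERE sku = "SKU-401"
1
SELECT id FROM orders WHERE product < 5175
[4, 6]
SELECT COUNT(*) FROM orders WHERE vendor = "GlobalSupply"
1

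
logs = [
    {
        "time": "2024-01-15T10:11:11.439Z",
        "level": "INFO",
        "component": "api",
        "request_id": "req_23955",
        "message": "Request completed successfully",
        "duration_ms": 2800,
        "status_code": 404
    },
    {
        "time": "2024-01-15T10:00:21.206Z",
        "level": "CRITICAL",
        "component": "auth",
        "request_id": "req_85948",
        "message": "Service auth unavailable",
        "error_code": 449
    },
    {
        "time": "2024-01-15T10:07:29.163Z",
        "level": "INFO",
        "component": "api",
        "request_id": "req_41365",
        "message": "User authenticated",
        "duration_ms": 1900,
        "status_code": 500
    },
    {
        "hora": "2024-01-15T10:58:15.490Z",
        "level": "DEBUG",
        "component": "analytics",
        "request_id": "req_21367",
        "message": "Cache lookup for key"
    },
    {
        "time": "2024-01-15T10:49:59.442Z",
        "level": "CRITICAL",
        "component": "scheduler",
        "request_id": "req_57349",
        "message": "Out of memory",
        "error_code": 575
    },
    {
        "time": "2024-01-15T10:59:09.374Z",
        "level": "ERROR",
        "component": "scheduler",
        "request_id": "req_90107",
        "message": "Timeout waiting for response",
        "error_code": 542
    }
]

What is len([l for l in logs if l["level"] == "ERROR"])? 1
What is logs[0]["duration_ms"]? 2800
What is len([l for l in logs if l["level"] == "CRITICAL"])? 2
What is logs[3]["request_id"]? "req_21367"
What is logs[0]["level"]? "INFO"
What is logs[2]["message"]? "User authenticated"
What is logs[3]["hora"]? "2024-01-15T10:58:15.490Z"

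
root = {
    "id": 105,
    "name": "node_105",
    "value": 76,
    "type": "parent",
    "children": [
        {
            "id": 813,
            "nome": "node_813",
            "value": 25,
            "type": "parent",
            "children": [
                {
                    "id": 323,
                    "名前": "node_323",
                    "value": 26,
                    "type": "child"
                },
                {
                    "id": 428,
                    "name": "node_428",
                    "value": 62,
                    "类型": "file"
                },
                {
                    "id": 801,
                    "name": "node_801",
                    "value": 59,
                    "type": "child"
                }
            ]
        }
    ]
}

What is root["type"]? "parent"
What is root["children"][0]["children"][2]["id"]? 801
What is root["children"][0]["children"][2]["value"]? 59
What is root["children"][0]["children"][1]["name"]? "node_428"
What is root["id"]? 105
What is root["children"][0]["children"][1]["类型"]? "file"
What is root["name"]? "node_105"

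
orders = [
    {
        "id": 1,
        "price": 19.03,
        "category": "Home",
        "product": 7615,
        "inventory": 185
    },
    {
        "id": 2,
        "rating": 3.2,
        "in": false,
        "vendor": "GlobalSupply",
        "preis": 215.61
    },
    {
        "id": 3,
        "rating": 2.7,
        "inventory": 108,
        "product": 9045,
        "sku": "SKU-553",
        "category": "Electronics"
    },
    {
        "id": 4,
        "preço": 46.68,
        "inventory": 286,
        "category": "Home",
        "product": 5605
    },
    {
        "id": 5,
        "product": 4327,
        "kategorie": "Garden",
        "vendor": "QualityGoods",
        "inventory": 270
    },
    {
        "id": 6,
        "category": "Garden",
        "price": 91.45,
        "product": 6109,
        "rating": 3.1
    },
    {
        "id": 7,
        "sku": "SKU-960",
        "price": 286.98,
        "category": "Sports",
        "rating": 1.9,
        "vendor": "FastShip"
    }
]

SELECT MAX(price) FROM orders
286.98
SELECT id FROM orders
[1, 2, 3, 4, 5, 6, 7]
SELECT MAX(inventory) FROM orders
286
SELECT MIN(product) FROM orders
4327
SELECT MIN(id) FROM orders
1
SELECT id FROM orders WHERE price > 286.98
[]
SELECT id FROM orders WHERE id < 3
[1, 2]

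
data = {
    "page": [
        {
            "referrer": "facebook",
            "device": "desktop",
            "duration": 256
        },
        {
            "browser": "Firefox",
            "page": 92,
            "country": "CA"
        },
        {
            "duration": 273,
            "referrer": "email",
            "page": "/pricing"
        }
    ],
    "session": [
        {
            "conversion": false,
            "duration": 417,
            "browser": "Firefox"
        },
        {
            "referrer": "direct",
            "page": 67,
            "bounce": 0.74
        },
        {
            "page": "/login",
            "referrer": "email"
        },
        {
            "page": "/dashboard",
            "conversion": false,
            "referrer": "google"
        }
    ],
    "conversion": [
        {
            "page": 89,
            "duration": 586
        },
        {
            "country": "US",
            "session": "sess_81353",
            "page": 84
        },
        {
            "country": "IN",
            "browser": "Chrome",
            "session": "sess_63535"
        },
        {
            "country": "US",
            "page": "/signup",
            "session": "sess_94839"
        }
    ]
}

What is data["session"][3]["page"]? "/dashboard"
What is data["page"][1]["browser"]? "Firefox"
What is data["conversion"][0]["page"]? 89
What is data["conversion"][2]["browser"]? "Chrome"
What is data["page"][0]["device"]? "desktop"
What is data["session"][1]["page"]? 67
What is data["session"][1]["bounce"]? 0.74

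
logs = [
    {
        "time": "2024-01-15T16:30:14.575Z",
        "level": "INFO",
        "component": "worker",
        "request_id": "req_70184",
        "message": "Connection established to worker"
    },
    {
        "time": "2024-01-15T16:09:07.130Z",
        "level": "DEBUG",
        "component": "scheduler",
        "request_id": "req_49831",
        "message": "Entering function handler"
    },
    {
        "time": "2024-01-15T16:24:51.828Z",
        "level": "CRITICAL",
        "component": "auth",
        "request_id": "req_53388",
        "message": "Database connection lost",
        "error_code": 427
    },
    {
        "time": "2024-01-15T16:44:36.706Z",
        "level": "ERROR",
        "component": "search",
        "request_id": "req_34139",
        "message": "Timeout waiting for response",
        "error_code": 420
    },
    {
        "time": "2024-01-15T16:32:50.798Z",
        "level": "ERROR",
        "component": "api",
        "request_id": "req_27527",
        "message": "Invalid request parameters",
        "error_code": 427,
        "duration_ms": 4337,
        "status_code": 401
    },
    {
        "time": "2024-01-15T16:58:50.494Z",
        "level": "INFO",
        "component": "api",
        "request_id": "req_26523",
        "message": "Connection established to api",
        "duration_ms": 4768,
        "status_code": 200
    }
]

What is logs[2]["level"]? "CRITICAL"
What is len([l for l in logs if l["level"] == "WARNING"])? 0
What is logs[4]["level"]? "ERROR"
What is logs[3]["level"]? "ERROR"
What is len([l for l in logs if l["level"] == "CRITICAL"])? 1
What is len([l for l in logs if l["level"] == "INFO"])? 2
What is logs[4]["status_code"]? 401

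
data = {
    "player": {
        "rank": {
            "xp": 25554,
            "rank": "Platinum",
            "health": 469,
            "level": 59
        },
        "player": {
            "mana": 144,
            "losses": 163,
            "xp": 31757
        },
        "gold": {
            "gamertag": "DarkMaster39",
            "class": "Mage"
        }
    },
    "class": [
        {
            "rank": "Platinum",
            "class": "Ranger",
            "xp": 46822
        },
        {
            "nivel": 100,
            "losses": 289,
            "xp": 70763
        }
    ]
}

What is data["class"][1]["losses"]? 289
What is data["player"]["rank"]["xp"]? 25554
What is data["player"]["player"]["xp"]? 31757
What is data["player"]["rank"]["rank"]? "Platinum"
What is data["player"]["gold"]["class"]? "Mage"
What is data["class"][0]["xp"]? 46822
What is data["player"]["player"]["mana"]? 144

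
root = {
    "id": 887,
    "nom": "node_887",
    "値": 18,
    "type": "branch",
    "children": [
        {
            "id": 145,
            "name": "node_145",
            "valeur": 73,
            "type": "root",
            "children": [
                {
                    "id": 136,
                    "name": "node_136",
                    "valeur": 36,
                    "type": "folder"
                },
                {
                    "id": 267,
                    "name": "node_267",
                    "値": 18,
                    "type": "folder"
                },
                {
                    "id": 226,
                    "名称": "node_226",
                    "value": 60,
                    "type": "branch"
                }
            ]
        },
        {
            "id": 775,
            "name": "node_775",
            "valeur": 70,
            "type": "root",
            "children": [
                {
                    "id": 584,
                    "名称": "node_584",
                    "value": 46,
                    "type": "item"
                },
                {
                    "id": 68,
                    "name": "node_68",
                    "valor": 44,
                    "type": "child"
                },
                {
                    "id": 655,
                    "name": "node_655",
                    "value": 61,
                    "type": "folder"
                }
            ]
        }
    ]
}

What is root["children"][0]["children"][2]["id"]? 226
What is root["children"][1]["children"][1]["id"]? 68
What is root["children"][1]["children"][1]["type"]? "child"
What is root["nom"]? "node_887"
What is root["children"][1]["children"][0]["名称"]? "node_584"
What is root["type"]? "branch"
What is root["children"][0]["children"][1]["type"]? "folder"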